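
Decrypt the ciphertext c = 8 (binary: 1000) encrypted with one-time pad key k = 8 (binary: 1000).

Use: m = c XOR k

Step 1: XOR ciphertext with key:
  Ciphertext: 1000
  Key:        1000
  XOR:        0000
Step 2: Plaintext = 0000 = 0 in decimal.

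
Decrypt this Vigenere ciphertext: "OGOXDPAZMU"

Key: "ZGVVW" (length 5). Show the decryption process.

Step 1: Key 'ZGVVW' has length 5. Extended key: ZGVVWZGVVW
Step 2: Decrypt each position:
  O(14) - Z(25) = 15 = P
  G(6) - G(6) = 0 = A
  O(14) - V(21) = 19 = T
  X(23) - V(21) = 2 = C
  D(3) - W(22) = 7 = H
  P(15) - Z(25) = 16 = Q
  A(0) - G(6) = 20 = U
  Z(25) - V(21) = 4 = E
  M(12) - V(21) = 17 = R
  U(20) - W(22) = 24 = Y
Plaintext: PATCHQUERY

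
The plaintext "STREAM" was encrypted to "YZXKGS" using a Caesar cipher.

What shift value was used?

Step 1: Compare first letters: S (position 18) -> Y (position 24).
Step 2: Shift = (24 - 18) mod 26 = 6.
The shift value is 6.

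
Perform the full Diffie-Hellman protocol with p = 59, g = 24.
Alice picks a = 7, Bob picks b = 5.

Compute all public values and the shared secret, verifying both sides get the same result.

Step 1: A = g^a mod p = 24^7 mod 59 = 47.
Step 2: B = g^b mod p = 24^5 mod 59 = 43.
Step 3: Alice computes s = B^a mod p = 43^7 mod 59 = 30.
Step 4: Bob computes s = A^b mod p = 47^5 mod 59 = 30.
Both sides agree: shared secret = 30.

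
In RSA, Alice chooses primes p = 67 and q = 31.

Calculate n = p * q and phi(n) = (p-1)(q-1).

Step 1: n = p * q = 67 * 31 = 2077.
Step 2: phi(n) = (p-1)(q-1) = 66 * 30 = 1980.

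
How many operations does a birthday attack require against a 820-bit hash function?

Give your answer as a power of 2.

Step 1: The birthday paradox gives collision probability ~50% after sqrt(2^n) = 2^(n/2) hashes.
Step 2: For 820-bit output: 2^(820/2) = 2^410.
Step 3: Approximately 2^410 hash computations needed.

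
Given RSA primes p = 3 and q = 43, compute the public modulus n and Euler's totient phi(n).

Step 1: n = p * q = 3 * 43 = 129.
Step 2: phi(n) = (p-1)(q-1) = 2 * 42 = 84.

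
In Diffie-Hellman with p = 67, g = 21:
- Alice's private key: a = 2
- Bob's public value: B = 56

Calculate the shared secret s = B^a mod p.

Step 1: s = B^a mod p = 56^2 mod 67.
  56^1 mod 67 = 56
  56^2 mod 67 = (56 * 56) mod 67 = 54
Result: shared secret = 54.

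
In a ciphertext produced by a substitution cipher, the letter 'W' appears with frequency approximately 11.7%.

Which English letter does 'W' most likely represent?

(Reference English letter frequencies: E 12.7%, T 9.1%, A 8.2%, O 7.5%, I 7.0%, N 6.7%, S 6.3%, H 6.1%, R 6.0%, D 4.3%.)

Step 1: The observed frequency is 11.7%.
Step 2: Compare with English frequencies:
  E: 12.7% (difference: 1.0%) <-- closest
  T: 9.1% (difference: 2.6%)
  A: 8.2% (difference: 3.5%)
  O: 7.5% (difference: 4.2%)
  I: 7.0% (difference: 4.7%)
  N: 6.7% (difference: 5.0%)
  S: 6.3% (difference: 5.4%)
  H: 6.1% (difference: 5.6%)
  R: 6.0% (difference: 5.7%)
  D: 4.3% (difference: 7.4%)
Step 3: 'W' most likely represents 'E' (frequency 12.7%).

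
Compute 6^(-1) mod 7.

Step 1: We need x such that 6 * x = 1 (mod 7).
Step 2: Using the extended Euclidean algorithm or trial:
  6 * 6 = 36 = 5 * 7 + 1.
Step 3: Since 36 mod 7 = 1, the inverse is x = 6.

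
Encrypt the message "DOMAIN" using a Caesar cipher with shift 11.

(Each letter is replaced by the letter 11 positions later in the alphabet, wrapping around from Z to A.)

Step 1: For each letter, shift forward by 11 positions (mod 26).
  D (position 3) -> position (3+11) mod 26 = 14 -> O
  O (position 14) -> position (14+11) mod 26 = 25 -> Z
  M (position 12) -> position (12+11) mod 26 = 23 -> X
  A (position 0) -> position (0+11) mod 26 = 11 -> L
  I (position 8) -> position (8+11) mod 26 = 19 -> T
  N (position 13) -> position (13+11) mod 26 = 24 -> Y
Result: OZXLTY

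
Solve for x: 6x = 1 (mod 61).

Step 1: We need x such that 6 * x = 1 (mod 61).
Step 2: Using the extended Euclidean algorithm or trial:
  6 * 51 = 306 = 5 * 61 + 1.
Step 3: Since 306 mod 61 = 1, the inverse is x = 51.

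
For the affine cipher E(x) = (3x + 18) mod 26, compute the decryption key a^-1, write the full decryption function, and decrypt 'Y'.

Step 1: Find a^-1, the modular inverse of 3 mod 26.
Step 2: We need 3 * a^-1 = 1 (mod 26).
Step 3: 3 * 9 = 27 = 1 * 26 + 1, so a^-1 = 9.
Step 4: D(y) = 9(y - 18) mod 26.
Step 5: Apply to 'Y' (y = 24): D(24) = 9 * (24 - 18) mod 26 = 9 * 6 mod 26 = 2 -> 'C'.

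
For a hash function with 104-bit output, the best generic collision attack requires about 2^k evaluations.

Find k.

Step 1: The hash has a 104-bit output.
Step 2: Collision resistance means it should be infeasible to find any x != y with h(x) = h(y).
By the birthday bound, a generic collision search succeeds after about sqrt(2^104) = 2^(104/2) = 2^52 evaluations.
Step 3: Security level = 52 bits.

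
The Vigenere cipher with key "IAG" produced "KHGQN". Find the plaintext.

Step 1: Extend key: IAGIA
Step 2: Decrypt each letter (c - k) mod 26:
  K(10) - I(8) = (10-8) mod 26 = 2 = C
  H(7) - A(0) = (7-0) mod 26 = 7 = H
  G(6) - G(6) = (6-6) mod 26 = 0 = A
  Q(16) - I(8) = (16-8) mod 26 = 8 = I
  N(13) - A(0) = (13-0) mod 26 = 13 = N
Plaintext: CHAIN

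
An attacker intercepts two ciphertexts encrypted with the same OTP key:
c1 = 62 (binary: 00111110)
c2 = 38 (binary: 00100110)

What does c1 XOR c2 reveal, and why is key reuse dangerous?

Step 1: c1 XOR c2 = (m1 XOR k) XOR (m2 XOR k).
Step 2: By XOR associativity/commutativity: = m1 XOR m2 XOR k XOR k = m1 XOR m2.
Step 3: 00111110 XOR 00100110 = 00011000 = 24.
Step 4: The key cancels out! An attacker learns m1 XOR m2 = 24, revealing the relationship between plaintexts.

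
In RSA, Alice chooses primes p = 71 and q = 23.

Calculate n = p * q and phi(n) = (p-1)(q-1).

Step 1: n = p * q = 71 * 23 = 1633.
Step 2: phi(n) = (p-1)(q-1) = 70 * 22 = 1540.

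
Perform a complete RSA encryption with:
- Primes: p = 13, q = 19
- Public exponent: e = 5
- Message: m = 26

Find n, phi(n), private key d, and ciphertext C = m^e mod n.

Step 1: n = 13 * 19 = 247.
Step 2: phi(n) = (13-1)(19-1) = 12 * 18 = 216.
Step 3: Find d = 5^(-1) mod 216 = 173.
  Verify: 5 * 173 = 865 = 1 (mod 216).
Step 4: C = 26^5 mod 247 = 182.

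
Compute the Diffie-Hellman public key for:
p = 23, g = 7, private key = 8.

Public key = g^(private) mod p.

Step 1: A = g^a mod p = 7^8 mod 23.
  7^1 mod 23 = 7
  7^2 mod 23 = (7 * 7) mod 23 = 3
  7^3 mod 23 = (3 * 7) mod 23 = 21
  7^4 mod 23 = (21 * 7) mod 23 = 9
  7^5 mod 23 = (9 * 7) mod 23 = 17
  7^6 mod 23 = (17 * 7) mod 23 = 4
  7^7 mod 23 = (4 * 7) mod 23 = 5
  7^8 mod 23 = (5 * 7) mod 23 = 12
Result: A = 12.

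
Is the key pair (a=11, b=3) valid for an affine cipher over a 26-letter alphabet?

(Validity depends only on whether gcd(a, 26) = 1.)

Step 1: Compute gcd(11, 26).
Step 2: gcd(11, 26) = 1.
Since gcd = 1, 11 is coprime with 26, so it is a valid key.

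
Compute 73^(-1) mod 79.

Step 1: We need x such that 73 * x = 1 (mod 79).
Step 2: Using the extended Euclidean algorithm or trial:
  73 * 13 = 949 = 12 * 79 + 1.
Step 3: Since 949 mod 79 = 1, the inverse is x = 13.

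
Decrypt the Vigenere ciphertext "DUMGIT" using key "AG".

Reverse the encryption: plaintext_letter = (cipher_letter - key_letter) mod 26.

Step 1: Extend key: AGAGAG
Step 2: Decrypt each letter (c - k) mod 26:
  D(3) - A(0) = (3-0) mod 26 = 3 = D
  U(20) - G(6) = (20-6) mod 26 = 14 = O
  M(12) - A(0) = (12-0) mod 26 = 12 = M
  G(6) - G(6) = (6-6) mod 26 = 0 = A
  I(8) - A(0) = (8-0) mod 26 = 8 = I
  T(19) - G(6) = (19-6) mod 26 = 13 = N
Plaintext: DOMAIN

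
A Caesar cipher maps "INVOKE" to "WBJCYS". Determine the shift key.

Step 1: Compare first letters: I (position 8) -> W (position 22).
Step 2: Shift = (22 - 8) mod 26 = 14.
The shift value is 14.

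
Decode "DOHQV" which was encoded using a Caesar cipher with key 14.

Step 1: Reverse the shift by subtracting 14 from each letter position.
  D (position 3) -> position (3-14) mod 26 = 15 -> P
  O (position 14) -> position (14-14) mod 26 = 0 -> A
  H (position 7) -> position (7-14) mod 26 = 19 -> T
  Q (position 16) -> position (16-14) mod 26 = 2 -> C
  V (position 21) -> position (21-14) mod 26 = 7 -> H
Decrypted message: PATCH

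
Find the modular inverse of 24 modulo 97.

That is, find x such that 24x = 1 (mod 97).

Step 1: We need x such that 24 * x = 1 (mod 97).
Step 2: Using the extended Euclidean algorithm or trial:
  24 * 93 = 2232 = 23 * 97 + 1.
Step 3: Since 2232 mod 97 = 1, the inverse is x = 93.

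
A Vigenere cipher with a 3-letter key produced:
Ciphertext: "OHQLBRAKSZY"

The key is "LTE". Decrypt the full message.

Step 1: Key 'LTE' has length 3. Extended key: LTELTELTELT
Step 2: Decrypt each position:
  O(14) - L(11) = 3 = D
  H(7) - T(19) = 14 = O
  Q(16) - E(4) = 12 = M
  L(11) - L(11) = 0 = A
  B(1) - T(19) = 8 = I
  R(17) - E(4) = 13 = N
  A(0) - L(11) = 15 = P
  K(10) - T(19) = 17 = R
  S(18) - E(4) = 14 = O
  Z(25) - L(11) = 14 = O
  Y(24) - T(19) = 5 = F
Plaintext: DOMAINPROOF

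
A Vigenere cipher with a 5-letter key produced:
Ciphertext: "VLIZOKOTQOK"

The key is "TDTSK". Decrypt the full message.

Step 1: Key 'TDTSK' has length 5. Extended key: TDTSKTDTSKT
Step 2: Decrypt each position:
  V(21) - T(19) = 2 = C
  L(11) - D(3) = 8 = I
  I(8) - T(19) = 15 = P
  Z(25) - S(18) = 7 = H
  O(14) - K(10) = 4 = E
  K(10) - T(19) = 17 = R
  O(14) - D(3) = 11 = L
  T(19) - T(19) = 0 = A
  Q(16) - S(18) = 24 = Y
  O(14) - K(10) = 4 = E
  K(10) - T(19) = 17 = R
Plaintext: CIPHERLAYER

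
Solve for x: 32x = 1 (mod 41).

Step 1: We need x such that 32 * x = 1 (mod 41).
Step 2: Using the extended Euclidean algorithm or trial:
  32 * 9 = 288 = 7 * 41 + 1.
Step 3: Since 288 mod 41 = 1, the inverse is x = 9.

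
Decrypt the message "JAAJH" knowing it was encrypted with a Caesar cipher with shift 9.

Step 1: Reverse the shift by subtracting 9 from each letter position.
  J (position 9) -> position (9-9) mod 26 = 0 -> A
  A (position 0) -> position (0-9) mod 26 = 17 -> R
  A (position 0) -> position (0-9) mod 26 = 17 -> R
  J (position 9) -> position (9-9) mod 26 = 0 -> A
  H (position 7) -> position (7-9) mod 26 = 24 -> Y
Decrypted message: ARRAY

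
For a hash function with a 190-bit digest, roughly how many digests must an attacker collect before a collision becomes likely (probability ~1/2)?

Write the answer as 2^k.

Step 1: The birthday paradox gives collision probability ~50% after sqrt(2^n) = 2^(n/2) hashes.
Step 2: For 190-bit output: 2^(190/2) = 2^95.
Step 3: Approximately 2^95 hash computations needed.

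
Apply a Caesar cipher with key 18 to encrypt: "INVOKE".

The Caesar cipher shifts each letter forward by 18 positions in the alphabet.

Step 1: For each letter, shift forward by 18 positions (mod 26).
  I (position 8) -> position (8+18) mod 26 = 0 -> A
  N (position 13) -> position (13+18) mod 26 = 5 -> F
  V (position 21) -> position (21+18) mod 26 = 13 -> N
  O (position 14) -> position (14+18) mod 26 = 6 -> G
  K (position 10) -> position (10+18) mod 26 = 2 -> C
  E (position 4) -> position (4+18) mod 26 = 22 -> W
Result: AFNGCW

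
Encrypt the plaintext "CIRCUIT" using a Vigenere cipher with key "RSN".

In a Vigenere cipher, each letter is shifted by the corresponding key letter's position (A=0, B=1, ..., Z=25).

Step 1: Repeat key to match plaintext length:
  Plaintext: CIRCUIT
  Key:       RSNRSNR
Step 2: Encrypt each letter:
  C(2) + R(17) = (2+17) mod 26 = 19 = T
  I(8) + S(18) = (8+18) mod 26 = 0 = A
  R(17) + N(13) = (17+13) mod 26 = 4 = E
  C(2) + R(17) = (2+17) mod 26 = 19 = T
  U(20) + S(18) = (20+18) mod 26 = 12 = M
  I(8) + N(13) = (8+13) mod 26 = 21 = V
  T(19) + R(17) = (19+17) mod 26 = 10 = K
Ciphertext: TAETMVK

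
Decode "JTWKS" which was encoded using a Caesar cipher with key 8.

Step 1: Reverse the shift by subtracting 8 from each letter position.
  J (position 9) -> position (9-8) mod 26 = 1 -> B
  T (position 19) -> position (19-8) mod 26 = 11 -> L
  W (position 22) -> position (22-8) mod 26 = 14 -> O
  K (position 10) -> position (10-8) mod 26 = 2 -> C
  S (position 18) -> position (18-8) mod 26 = 10 -> K
Decrypted message: BLOCK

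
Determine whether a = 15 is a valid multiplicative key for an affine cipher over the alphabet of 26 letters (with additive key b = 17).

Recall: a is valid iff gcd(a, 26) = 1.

Step 1: Compute gcd(15, 26).
Step 2: gcd(15, 26) = 1.
Since gcd = 1, 15 is coprime with 26, so it is a valid key.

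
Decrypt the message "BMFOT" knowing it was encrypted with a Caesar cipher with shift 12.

Step 1: Reverse the shift by subtracting 12 from each letter position.
  B (position 1) -> position (1-12) mod 26 = 15 -> P
  M (position 12) -> position (12-12) mod 26 = 0 -> A
  F (position 5) -> position (5-12) mod 26 = 19 -> T
  O (position 14) -> position (14-12) mod 26 = 2 -> C
  T (position 19) -> position (19-12) mod 26 = 7 -> H
Decrypted message: PATCH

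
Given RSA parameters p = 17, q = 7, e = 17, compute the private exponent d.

Step 1: n = 17 * 7 = 119.
Step 2: phi(n) = 16 * 6 = 96.
Step 3: Find d such that 17 * d = 1 (mod 96).
Step 4: d = 17^(-1) mod 96 = 17.
Verification: 17 * 17 = 289 = 3 * 96 + 1.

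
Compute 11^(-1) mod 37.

Step 1: We need x such that 11 * x = 1 (mod 37).
Step 2: Using the extended Euclidean algorithm or trial:
  11 * 27 = 297 = 8 * 37 + 1.
Step 3: Since 297 mod 37 = 1, the inverse is x = 27.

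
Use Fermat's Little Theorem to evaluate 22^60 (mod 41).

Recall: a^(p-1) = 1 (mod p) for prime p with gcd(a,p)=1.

Step 1: Since 41 is prime, by Fermat's Little Theorem: 22^40 = 1 (mod 41).
Step 2: Reduce exponent: 60 mod 40 = 20.
Step 3: So 22^60 = 22^20 (mod 41).
Step 4: 22^20 mod 41 = 40.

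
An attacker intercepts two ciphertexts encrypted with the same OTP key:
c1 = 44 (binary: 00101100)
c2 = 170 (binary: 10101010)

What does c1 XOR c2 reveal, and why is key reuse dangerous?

Step 1: c1 XOR c2 = (m1 XOR k) XOR (m2 XOR k).
Step 2: By XOR associativity/commutativity: = m1 XOR m2 XOR k XOR k = m1 XOR m2.
Step 3: 00101100 XOR 10101010 = 10000110 = 134.
Step 4: The key cancels out! An attacker learns m1 XOR m2 = 134, revealing the relationship between plaintexts.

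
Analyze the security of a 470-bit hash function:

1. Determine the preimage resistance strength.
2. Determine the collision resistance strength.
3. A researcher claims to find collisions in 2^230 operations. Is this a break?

Step 1: Preimage resistance requires brute-force of 2^470 operations.
Step 2: Collision resistance (birthday bound) = 2^(470/2) = 2^235.
Step 3: The claimed attack costs 2^230 operations.
Step 4: Since 2^230 < 2^235, the claimed attack beats the generic birthday bound, so collision resistance is broken.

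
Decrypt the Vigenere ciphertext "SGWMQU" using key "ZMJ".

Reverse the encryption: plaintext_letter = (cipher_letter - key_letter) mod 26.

Step 1: Extend key: ZMJZMJ
Step 2: Decrypt each letter (c - k) mod 26:
  S(18) - Z(25) = (18-25) mod 26 = 19 = T
  G(6) - M(12) = (6-12) mod 26 = 20 = U
  W(22) - J(9) = (22-9) mod 26 = 13 = N
  M(12) - Z(25) = (12-25) mod 26 = 13 = N
  Q(16) - M(12) = (16-12) mod 26 = 4 = E
  U(20) - J(9) = (20-9) mod 26 = 11 = L
Plaintext: TUNNEL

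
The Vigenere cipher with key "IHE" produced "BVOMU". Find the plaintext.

Step 1: Extend key: IHEIH
Step 2: Decrypt each letter (c - k) mod 26:
  B(1) - I(8) = (1-8) mod 26 = 19 = T
  V(21) - H(7) = (21-7) mod 26 = 14 = O
  O(14) - E(4) = (14-4) mod 26 = 10 = K
  M(12) - I(8) = (12-8) mod 26 = 4 = E
  U(20) - H(7) = (20-7) mod 26 = 13 = N
Plaintext: TOKEN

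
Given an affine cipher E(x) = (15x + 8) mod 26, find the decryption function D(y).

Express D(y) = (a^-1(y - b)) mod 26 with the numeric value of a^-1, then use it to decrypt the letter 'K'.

Step 1: Find a^-1, the modular inverse of 15 mod 26.
Step 2: We need 15 * a^-1 = 1 (mod 26).
Step 3: 15 * 7 = 105 = 4 * 26 + 1, so a^-1 = 7.
Step 4: D(y) = 7(y - 8) mod 26.
Step 5: Apply to 'K' (y = 10): D(10) = 7 * (10 - 8) mod 26 = 7 * 2 mod 26 = 14 -> 'O'.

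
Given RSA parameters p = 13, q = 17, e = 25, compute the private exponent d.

Step 1: n = 13 * 17 = 221.
Step 2: phi(n) = 12 * 16 = 192.
Step 3: Find d such that 25 * d = 1 (mod 192).
Step 4: d = 25^(-1) mod 192 = 169.
Verification: 25 * 169 = 4225 = 22 * 192 + 1.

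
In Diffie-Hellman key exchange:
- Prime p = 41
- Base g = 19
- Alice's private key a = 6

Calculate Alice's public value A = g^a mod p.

Step 1: A = g^a mod p = 19^6 mod 41.
  19^1 mod 41 = 19
  19^2 mod 41 = (19 * 19) mod 41 = 33
  19^3 mod 41 = (33 * 19) mod 41 = 12
  19^4 mod 41 = (12 * 19) mod 41 = 23
  19^5 mod 41 = (23 * 19) mod 41 = 27
  19^6 mod 41 = (27 * 19) mod 41 = 21
Result: A = 21.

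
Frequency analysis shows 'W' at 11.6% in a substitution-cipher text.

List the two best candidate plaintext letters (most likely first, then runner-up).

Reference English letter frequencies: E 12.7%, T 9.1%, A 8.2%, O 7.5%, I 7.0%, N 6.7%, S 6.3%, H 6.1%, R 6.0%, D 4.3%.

Step 1: Observed frequency of 'W' is 11.6%.
Step 2: Compute distances to each reference frequency and sort:
  E (12.7%): difference = 1.1% <-- BEST
  T (9.1%): difference = 2.5% <-- RUNNER-UP
  A (8.2%): difference = 3.4%
  O (7.5%): difference = 4.1%
  I (7.0%): difference = 4.6%
Step 3: Most likely is 'E' (12.7%, diff 1.1%); second most likely is 'T' (9.1%, diff 2.5%).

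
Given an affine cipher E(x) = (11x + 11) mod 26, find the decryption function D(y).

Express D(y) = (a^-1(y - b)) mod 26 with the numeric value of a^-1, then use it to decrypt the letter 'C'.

Step 1: Find a^-1, the modular inverse of 11 mod 26.
Step 2: We need 11 * a^-1 = 1 (mod 26).
Step 3: 11 * 19 = 209 = 8 * 26 + 1, so a^-1 = 19.
Step 4: D(y) = 19(y - 11) mod 26.
Step 5: Apply to 'C' (y = 2): D(2) = 19 * (2 - 11) mod 26 = 19 * -9 mod 26 = 11 -> 'L'.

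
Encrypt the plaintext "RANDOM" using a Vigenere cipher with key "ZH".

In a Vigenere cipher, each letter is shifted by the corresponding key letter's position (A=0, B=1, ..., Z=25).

Step 1: Repeat key to match plaintext length:
  Plaintext: RANDOM
  Key:       ZHZHZH
Step 2: Encrypt each letter:
  R(17) + Z(25) = (17+25) mod 26 = 16 = Q
  A(0) + H(7) = (0+7) mod 26 = 7 = H
  N(13) + Z(25) = (13+25) mod 26 = 12 = M
  D(3) + H(7) = (3+7) mod 26 = 10 = K
  O(14) + Z(25) = (14+25) mod 26 = 13 = N
  M(12) + H(7) = (12+7) mod 26 = 19 = T
Ciphertext: QHMKNT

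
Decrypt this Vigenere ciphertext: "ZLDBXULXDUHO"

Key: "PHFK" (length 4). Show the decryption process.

Step 1: Key 'PHFK' has length 4. Extended key: PHFKPHFKPHFK
Step 2: Decrypt each position:
  Z(25) - P(15) = 10 = K
  L(11) - H(7) = 4 = E
  D(3) - F(5) = 24 = Y
  B(1) - K(10) = 17 = R
  X(23) - P(15) = 8 = I
  U(20) - H(7) = 13 = N
  L(11) - F(5) = 6 = G
  X(23) - K(10) = 13 = N
  D(3) - P(15) = 14 = O
  U(20) - H(7) = 13 = N
  H(7) - F(5) = 2 = C
  O(14) - K(10) = 4 = E
Plaintext: KEYRINGNONCE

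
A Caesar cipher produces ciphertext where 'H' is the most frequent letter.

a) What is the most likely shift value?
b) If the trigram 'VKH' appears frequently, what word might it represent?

Step 1: In English, 'E' is the most frequent letter (12.7%).
Step 2: The most frequent ciphertext letter is 'H' (position 7).
Step 3: Shift = (7 - 4) mod 26 = 3.
Step 4: Decrypt 'VKH' by shifting back 3:
  V -> S
  K -> H
  H -> E
Step 5: 'VKH' decrypts to 'SHE'.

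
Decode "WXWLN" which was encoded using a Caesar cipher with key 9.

Step 1: Reverse the shift by subtracting 9 from each letter position.
  W (position 22) -> position (22-9) mod 26 = 13 -> N
  X (position 23) -> position (23-9) mod 26 = 14 -> O
  W (position 22) -> position (22-9) mod 26 = 13 -> N
  L (position 11) -> position (11-9) mod 26 = 2 -> C
  N (position 13) -> position (13-9) mod 26 = 4 -> E
Decrypted message: NONCE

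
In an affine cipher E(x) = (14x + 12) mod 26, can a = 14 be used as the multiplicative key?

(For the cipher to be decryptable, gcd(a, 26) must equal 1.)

Step 1: Compute gcd(14, 26).
Step 2: gcd(14, 26) = 2.
Since gcd = 2 != 1, 14 shares a common factor with 26, so it cannot be used.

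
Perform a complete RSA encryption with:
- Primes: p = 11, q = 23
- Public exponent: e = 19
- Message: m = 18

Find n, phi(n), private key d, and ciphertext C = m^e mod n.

Step 1: n = 11 * 23 = 253.
Step 2: phi(n) = (11-1)(23-1) = 10 * 22 = 220.
Step 3: Find d = 19^(-1) mod 220 = 139.
  Verify: 19 * 139 = 2641 = 1 (mod 220).
Step 4: C = 18^19 mod 253 = 85.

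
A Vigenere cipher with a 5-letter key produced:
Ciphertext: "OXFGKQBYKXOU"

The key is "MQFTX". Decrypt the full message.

Step 1: Key 'MQFTX' has length 5. Extended key: MQFTXMQFTXMQ
Step 2: Decrypt each position:
  O(14) - M(12) = 2 = C
  X(23) - Q(16) = 7 = H
  F(5) - F(5) = 0 = A
  G(6) - T(19) = 13 = N
  K(10) - X(23) = 13 = N
  Q(16) - M(12) = 4 = E
  B(1) - Q(16) = 11 = L
  Y(24) - F(5) = 19 = T
  K(10) - T(19) = 17 = R
  X(23) - X(23) = 0 = A
  O(14) - M(12) = 2 = C
  U(20) - Q(16) = 4 = E
Plaintext: CHANNELTRACE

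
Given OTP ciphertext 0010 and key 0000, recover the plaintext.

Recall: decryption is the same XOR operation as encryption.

Step 1: XOR ciphertext with key:
  Ciphertext: 0010
  Key:        0000
  XOR:        0010
Step 2: Plaintext = 0010 = 2 in decimal.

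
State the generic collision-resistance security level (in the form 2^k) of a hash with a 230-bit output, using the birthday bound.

Step 1: The birthday paradox gives collision probability ~50% after sqrt(2^n) = 2^(n/2) hashes.
Step 2: For 230-bit output: 2^(230/2) = 2^115.
Step 3: Approximately 2^115 hash computations needed.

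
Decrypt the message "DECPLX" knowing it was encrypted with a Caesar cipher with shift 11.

Step 1: Reverse the shift by subtracting 11 from each letter position.
  D (position 3) -> position (3-11) mod 26 = 18 -> S
  E (position 4) -> position (4-11) mod 26 = 19 -> T
  C (position 2) -> position (2-11) mod 26 = 17 -> R
  P (position 15) -> position (15-11) mod 26 = 4 -> E
  L (position 11) -> position (11-11) mod 26 = 0 -> A
  X (position 23) -> position (23-11) mod 26 = 12 -> M
Decrypted message: STREAM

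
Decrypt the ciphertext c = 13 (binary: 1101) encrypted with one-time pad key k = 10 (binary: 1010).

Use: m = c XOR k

Step 1: XOR ciphertext with key:
  Ciphertext: 1101
  Key:        1010
  XOR:        0111
Step 2: Plaintext = 0111 = 7 in decimal.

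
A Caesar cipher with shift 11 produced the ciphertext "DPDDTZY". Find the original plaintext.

Step 1: Reverse the shift by subtracting 11 from each letter position.
  D (position 3) -> position (3-11) mod 26 = 18 -> S
  P (position 15) -> position (15-11) mod 26 = 4 -> E
  D (position 3) -> position (3-11) mod 26 = 18 -> S
  D (position 3) -> position (3-11) mod 26 = 18 -> S
  T (position 19) -> position (19-11) mod 26 = 8 -> I
  Z (position 25) -> position (25-11) mod 26 = 14 -> O
  Y (position 24) -> position (24-11) mod 26 = 13 -> N
Decrypted message: SESSION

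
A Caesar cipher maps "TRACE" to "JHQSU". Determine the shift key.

Step 1: Compare first letters: T (position 19) -> J (position 9).
Step 2: Shift = (9 - 19) mod 26 = 16.
The shift value is 16.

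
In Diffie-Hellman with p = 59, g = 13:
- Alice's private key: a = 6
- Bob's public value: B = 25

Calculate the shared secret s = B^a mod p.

Step 1: s = B^a mod p = 25^6 mod 59.
  25^1 mod 59 = 25
  25^2 mod 59 = (25 * 25) mod 59 = 35
  25^3 mod 59 = (35 * 25) mod 59 = 49
  25^4 mod 59 = (49 * 25) mod 59 = 45
  25^5 mod 59 = (45 * 25) mod 59 = 4
  25^6 mod 59 = (4 * 25) mod 59 = 41
Result: shared secret = 41.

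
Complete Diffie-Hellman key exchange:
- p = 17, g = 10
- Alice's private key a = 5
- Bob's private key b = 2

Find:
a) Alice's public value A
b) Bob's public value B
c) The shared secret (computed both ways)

Step 1: A = g^a mod p = 10^5 mod 17 = 6.
Step 2: B = g^b mod p = 10^2 mod 17 = 15.
Step 3: Alice computes s = B^a mod p = 15^5 mod 17 = 2.
Step 4: Bob computes s = A^b mod p = 6^2 mod 17 = 2.
Both sides agree: shared secret = 2.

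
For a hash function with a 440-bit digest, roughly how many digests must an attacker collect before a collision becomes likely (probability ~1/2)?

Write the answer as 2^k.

Step 1: The birthday paradox gives collision probability ~50% after sqrt(2^n) = 2^(n/2) hashes.
Step 2: For 440-bit output: 2^(440/2) = 2^220.
Step 3: Approximately 2^220 hash computations needed.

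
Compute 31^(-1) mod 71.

Step 1: We need x such that 31 * x = 1 (mod 71).
Step 2: Using the extended Euclidean algorithm or trial:
  31 * 55 = 1705 = 24 * 71 + 1.
Step 3: Since 1705 mod 71 = 1, the inverse is x = 55.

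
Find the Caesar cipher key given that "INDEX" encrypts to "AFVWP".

Step 1: Compare first letters: I (position 8) -> A (position 0).
Step 2: Shift = (0 - 8) mod 26 = 18.
The shift value is 18.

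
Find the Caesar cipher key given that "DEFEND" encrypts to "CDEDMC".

Step 1: Compare first letters: D (position 3) -> C (position 2).
Step 2: Shift = (2 - 3) mod 26 = 25.
The shift value is 25.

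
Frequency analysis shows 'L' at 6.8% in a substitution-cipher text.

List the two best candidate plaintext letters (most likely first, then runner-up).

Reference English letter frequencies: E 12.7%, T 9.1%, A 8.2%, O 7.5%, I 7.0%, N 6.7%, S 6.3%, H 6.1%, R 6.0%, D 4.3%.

Step 1: Observed frequency of 'L' is 6.8%.
Step 2: Compute distances to each reference frequency and sort:
  N (6.7%): difference = 0.1% <-- BEST
  I (7.0%): difference = 0.2% <-- RUNNER-UP
  S (6.3%): difference = 0.5%
  O (7.5%): difference = 0.7%
  H (6.1%): difference = 0.7%
Step 3: Most likely is 'N' (6.7%, diff 0.1%); second most likely is 'I' (7.0%, diff 0.2%).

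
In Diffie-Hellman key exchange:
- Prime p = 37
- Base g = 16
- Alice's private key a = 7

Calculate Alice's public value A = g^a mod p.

Step 1: A = g^a mod p = 16^7 mod 37.
  16^1 mod 37 = 16
  16^2 mod 37 = (16 * 16) mod 37 = 34
  16^3 mod 37 = (34 * 16) mod 37 = 26
  16^4 mod 37 = (26 * 16) mod 37 = 9
  16^5 mod 37 = (9 * 16) mod 37 = 33
  16^6 mod 37 = (33 * 16) mod 37 = 10
  16^7 mod 37 = (10 * 16) mod 37 = 12
Result: A = 12.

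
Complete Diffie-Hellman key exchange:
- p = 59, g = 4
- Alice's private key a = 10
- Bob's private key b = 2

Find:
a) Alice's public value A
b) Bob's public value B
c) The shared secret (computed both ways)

Step 1: A = g^a mod p = 4^10 mod 59 = 28.
Step 2: B = g^b mod p = 4^2 mod 59 = 16.
Step 3: Alice computes s = B^a mod p = 16^10 mod 59 = 17.
Step 4: Bob computes s = A^b mod p = 28^2 mod 59 = 17.
Both sides agree: shared secret = 17.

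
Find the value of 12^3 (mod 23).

Step 1: Compute 12^3 mod 23 step by step, reducing modulo 23 at each step.
  12^1 mod 23 = 12
  12^2 mod 23 = (12 * 12) mod 23 = 6
  12^3 mod 23 = (6 * 12) mod 23 = 3
Step 2: Result = 3.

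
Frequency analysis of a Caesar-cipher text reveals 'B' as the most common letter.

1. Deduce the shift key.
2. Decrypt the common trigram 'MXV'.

Step 1: In English, 'E' is the most frequent letter (12.7%).
Step 2: The most frequent ciphertext letter is 'B' (position 1).
Step 3: Shift = (1 - 4) mod 26 = 23.
Step 4: Decrypt 'MXV' by shifting back 23:
  M -> P
  X -> A
  V -> Y
Step 5: 'MXV' decrypts to 'PAY'.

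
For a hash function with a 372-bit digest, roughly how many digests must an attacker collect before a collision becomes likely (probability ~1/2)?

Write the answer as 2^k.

Step 1: The birthday paradox gives collision probability ~50% after sqrt(2^n) = 2^(n/2) hashes.
Step 2: For 372-bit output: 2^(372/2) = 2^186.
Step 3: Approximately 2^186 hash computations needed.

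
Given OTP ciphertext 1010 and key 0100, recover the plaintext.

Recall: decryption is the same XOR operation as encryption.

Step 1: XOR ciphertext with key:
  Ciphertext: 1010
  Key:        0100
  XOR:        1110
Step 2: Plaintext = 1110 = 14 in decimal.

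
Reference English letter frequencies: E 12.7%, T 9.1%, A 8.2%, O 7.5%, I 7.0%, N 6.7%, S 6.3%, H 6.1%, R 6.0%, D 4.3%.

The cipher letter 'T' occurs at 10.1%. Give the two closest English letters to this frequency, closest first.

Step 1: Observed frequency of 'T' is 10.1%.
Step 2: Compute distances to each reference frequency and sort:
  T (9.1%): difference = 1.0% <-- BEST
  A (8.2%): difference = 1.9% <-- RUNNER-UP
  E (12.7%): difference = 2.6%
  O (7.5%): difference = 2.6%
  I (7.0%): difference = 3.1%
Step 3: Most likely is 'T' (9.1%, diff 1.0%); second most likely is 'A' (8.2%, diff 1.9%).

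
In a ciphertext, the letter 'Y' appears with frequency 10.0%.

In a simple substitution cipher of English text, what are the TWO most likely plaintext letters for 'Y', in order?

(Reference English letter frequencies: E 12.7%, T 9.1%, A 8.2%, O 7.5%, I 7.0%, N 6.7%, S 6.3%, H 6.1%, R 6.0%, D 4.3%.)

Step 1: Observed frequency of 'Y' is 10.0%.
Step 2: Compute distances to each reference frequency and sort:
  T (9.1%): difference = 0.9% <-- BEST
  A (8.2%): difference = 1.8% <-- RUNNER-UP
  O (7.5%): difference = 2.5%
  E (12.7%): difference = 2.7%
  I (7.0%): difference = 3.0%
Step 3: Most likely is 'T' (9.1%, diff 0.9%); second most likely is 'A' (8.2%, diff 1.8%).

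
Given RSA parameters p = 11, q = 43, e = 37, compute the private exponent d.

Step 1: n = 11 * 43 = 473.
Step 2: phi(n) = 10 * 42 = 420.
Step 3: Find d such that 37 * d = 1 (mod 420).
Step 4: d = 37^(-1) mod 420 = 193.
Verification: 37 * 193 = 7141 = 17 * 420 + 1.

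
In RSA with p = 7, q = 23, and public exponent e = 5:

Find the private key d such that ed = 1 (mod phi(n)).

Step 1: n = 7 * 23 = 161.
Step 2: phi(n) = 6 * 22 = 132.
Step 3: Find d such that 5 * d = 1 (mod 132).
Step 4: d = 5^(-1) mod 132 = 53.
Verification: 5 * 53 = 265 = 2 * 132 + 1.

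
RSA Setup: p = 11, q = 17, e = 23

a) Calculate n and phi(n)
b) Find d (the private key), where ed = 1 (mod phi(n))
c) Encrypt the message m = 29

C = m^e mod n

Step 1: n = 11 * 17 = 187.
Step 2: phi(n) = (11-1)(17-1) = 10 * 16 = 160.
Step 3: Find d = 23^(-1) mod 160 = 7.
  Verify: 23 * 7 = 161 = 1 (mod 160).
Step 4: C = 29^23 mod 187 = 24.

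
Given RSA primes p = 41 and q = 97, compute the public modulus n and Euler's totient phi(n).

Step 1: n = p * q = 41 * 97 = 3977.
Step 2: phi(n) = (p-1)(q-1) = 40 * 96 = 3840.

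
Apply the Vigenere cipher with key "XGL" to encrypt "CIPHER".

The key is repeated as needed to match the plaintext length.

Step 1: Repeat key to match plaintext length:
  Plaintext: CIPHER
  Key:       XGLXGL
Step 2: Encrypt each letter:
  C(2) + X(23) = (2+23) mod 26 = 25 = Z
  I(8) + G(6) = (8+6) mod 26 = 14 = O
  P(15) + L(11) = (15+11) mod 26 = 0 = A
  H(7) + X(23) = (7+23) mod 26 = 4 = E
  E(4) + G(6) = (4+6) mod 26 = 10 = K
  R(17) + L(11) = (17+11) mod 26 = 2 = C
Ciphertext: ZOAEKC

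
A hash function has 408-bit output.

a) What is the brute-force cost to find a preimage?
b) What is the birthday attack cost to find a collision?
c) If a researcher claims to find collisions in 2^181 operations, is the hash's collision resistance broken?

Step 1: Preimage resistance requires brute-force of 2^408 operations.
Step 2: Collision resistance (birthday bound) = 2^(408/2) = 2^204.
Step 3: The claimed attack costs 2^181 operations.
Step 4: Since 2^181 < 2^204, the claimed attack beats the generic birthday bound, so collision resistance is broken.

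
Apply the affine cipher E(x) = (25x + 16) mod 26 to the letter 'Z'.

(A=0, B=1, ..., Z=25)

Step 1: Convert 'Z' to number: x = 25.
Step 2: E(25) = (25 * 25 + 16) mod 26 = 641 mod 26 = 17.
Step 3: Convert 17 back to letter: R.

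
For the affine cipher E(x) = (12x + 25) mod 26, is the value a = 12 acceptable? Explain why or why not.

Step 1: Compute gcd(12, 26).
Step 2: gcd(12, 26) = 2.
Since gcd = 2 != 1, 12 shares a common factor with 26, so it cannot be used.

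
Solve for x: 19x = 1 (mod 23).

Step 1: We need x such that 19 * x = 1 (mod 23).
Step 2: Using the extended Euclidean algorithm or trial:
  19 * 17 = 323 = 14 * 23 + 1.
Step 3: Since 323 mod 23 = 1, the inverse is x = 17.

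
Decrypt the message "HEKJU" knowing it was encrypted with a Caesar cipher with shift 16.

Step 1: Reverse the shift by subtracting 16 from each letter position.
  H (position 7) -> position (7-16) mod 26 = 17 -> R
  E (position 4) -> position (4-16) mod 26 = 14 -> O
  K (position 10) -> position (10-16) mod 26 = 20 -> U
  J (position 9) -> position (9-16) mod 26 = 19 -> T
  U (position 20) -> position (20-16) mod 26 = 4 -> E
Decrypted message: ROUTE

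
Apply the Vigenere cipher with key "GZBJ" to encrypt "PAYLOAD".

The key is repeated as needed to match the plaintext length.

Step 1: Repeat key to match plaintext length:
  Plaintext: PAYLOAD
  Key:       GZBJGZB
Step 2: Encrypt each letter:
  P(15) + G(6) = (15+6) mod 26 = 21 = V
  A(0) + Z(25) = (0+25) mod 26 = 25 = Z
  Y(24) + B(1) = (24+1) mod 26 = 25 = Z
  L(11) + J(9) = (11+9) mod 26 = 20 = U
  O(14) + G(6) = (14+6) mod 26 = 20 = U
  A(0) + Z(25) = (0+25) mod 26 = 25 = Z
  D(3) + B(1) = (3+1) mod 26 = 4 = E
Ciphertext: VZZUUZE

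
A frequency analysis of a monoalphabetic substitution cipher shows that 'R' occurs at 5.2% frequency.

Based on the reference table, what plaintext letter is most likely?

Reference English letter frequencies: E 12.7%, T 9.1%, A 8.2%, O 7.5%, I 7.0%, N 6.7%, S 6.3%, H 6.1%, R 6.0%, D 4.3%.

Step 1: The observed frequency is 5.2%.
Step 2: Compare with English frequencies:
  E: 12.7% (difference: 7.5%)
  T: 9.1% (difference: 3.9%)
  A: 8.2% (difference: 3.0%)
  O: 7.5% (difference: 2.3%)
  I: 7.0% (difference: 1.8%)
  N: 6.7% (difference: 1.5%)
  S: 6.3% (difference: 1.1%)
  H: 6.1% (difference: 0.9%)
  R: 6.0% (difference: 0.8%) <-- closest
  D: 4.3% (difference: 0.9%)
Step 3: 'R' most likely represents 'R' (frequency 6.0%).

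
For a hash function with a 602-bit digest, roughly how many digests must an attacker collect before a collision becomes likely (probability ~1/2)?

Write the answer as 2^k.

Step 1: The birthday paradox gives collision probability ~50% after sqrt(2^n) = 2^(n/2) hashes.
Step 2: For 602-bit output: 2^(602/2) = 2^301.
Step 3: Approximately 2^301 hash computations needed.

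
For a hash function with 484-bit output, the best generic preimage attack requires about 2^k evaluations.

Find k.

Step 1: The hash has a 484-bit output.
Step 2: Preimage resistance means: given a digest h(x), it should be infeasible to find any input that hashes to it.
With a 484-bit output there are 2^484 possible digests, so a generic brute-force preimage search costs about 2^484 evaluations.
Step 3: Security level = 484 bits.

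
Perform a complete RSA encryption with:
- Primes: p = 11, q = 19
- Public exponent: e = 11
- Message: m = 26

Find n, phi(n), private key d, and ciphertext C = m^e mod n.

Step 1: n = 11 * 19 = 209.
Step 2: phi(n) = (11-1)(19-1) = 10 * 18 = 180.
Step 3: Find d = 11^(-1) mod 180 = 131.
  Verify: 11 * 131 = 1441 = 1 (mod 180).
Step 4: C = 26^11 mod 209 = 125.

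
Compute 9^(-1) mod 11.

Step 1: We need x such that 9 * x = 1 (mod 11).
Step 2: Using the extended Euclidean algorithm or trial:
  9 * 5 = 45 = 4 * 11 + 1.
Step 3: Since 45 mod 11 = 1, the inverse is x = 5.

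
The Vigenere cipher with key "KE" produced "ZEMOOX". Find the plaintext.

Step 1: Extend key: KEKEKE
Step 2: Decrypt each letter (c - k) mod 26:
  Z(25) - K(10) = (25-10) mod 26 = 15 = P
  E(4) - E(4) = (4-4) mod 26 = 0 = A
  M(12) - K(10) = (12-10) mod 26 = 2 = C
  O(14) - E(4) = (14-4) mod 26 = 10 = K
  O(14) - K(10) = (14-10) mod 26 = 4 = E
  X(23) - E(4) = (23-4) mod 26 = 19 = T
Plaintext: PACKET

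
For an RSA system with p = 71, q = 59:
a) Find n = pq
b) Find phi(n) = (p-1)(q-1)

Step 1: n = p * q = 71 * 59 = 4189.
Step 2: phi(n) = (p-1)(q-1) = 70 * 58 = 4060.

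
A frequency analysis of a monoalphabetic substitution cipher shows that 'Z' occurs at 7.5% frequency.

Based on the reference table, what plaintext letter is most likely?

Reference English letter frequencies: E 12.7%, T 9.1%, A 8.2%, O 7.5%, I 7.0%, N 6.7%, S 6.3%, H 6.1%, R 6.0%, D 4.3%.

Step 1: The observed frequency is 7.5%.
Step 2: Compare with English frequencies:
  E: 12.7% (difference: 5.2%)
  T: 9.1% (difference: 1.6%)
  A: 8.2% (difference: 0.7%)
  O: 7.5% (difference: 0.0%) <-- closest
  I: 7.0% (difference: 0.5%)
  N: 6.7% (difference: 0.8%)
  S: 6.3% (difference: 1.2%)
  H: 6.1% (difference: 1.4%)
  R: 6.0% (difference: 1.5%)
  D: 4.3% (difference: 3.2%)
Step 3: 'Z' most likely represents 'O' (frequency 7.5%).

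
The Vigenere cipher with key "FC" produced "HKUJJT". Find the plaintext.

Step 1: Extend key: FCFCFC
Step 2: Decrypt each letter (c - k) mod 26:
  H(7) - F(5) = (7-5) mod 26 = 2 = C
  K(10) - C(2) = (10-2) mod 26 = 8 = I
  U(20) - F(5) = (20-5) mod 26 = 15 = P
  J(9) - C(2) = (9-2) mod 26 = 7 = H
  J(9) - F(5) = (9-5) mod 26 = 4 = E
  T(19) - C(2) = (19-2) mod 26 = 17 = R
Plaintext: CIPHER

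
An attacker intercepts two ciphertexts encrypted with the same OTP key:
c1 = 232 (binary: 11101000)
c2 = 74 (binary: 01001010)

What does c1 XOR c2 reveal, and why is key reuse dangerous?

Step 1: c1 XOR c2 = (m1 XOR k) XOR (m2 XOR k).
Step 2: By XOR associativity/commutativity: = m1 XOR m2 XOR k XOR k = m1 XOR m2.
Step 3: 11101000 XOR 01001010 = 10100010 = 162.
Step 4: The key cancels out! An attacker learns m1 XOR m2 = 162, revealing the relationship between plaintexts.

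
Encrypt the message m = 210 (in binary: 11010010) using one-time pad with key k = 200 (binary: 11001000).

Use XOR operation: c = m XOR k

Step 1: Write out the XOR operation bit by bit:
  Message: 11010010
  Key:     11001000
  XOR:     00011010
Step 2: Convert to decimal: 00011010 = 26.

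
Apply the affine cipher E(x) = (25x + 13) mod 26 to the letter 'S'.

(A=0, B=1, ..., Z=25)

Step 1: Convert 'S' to number: x = 18.
Step 2: E(18) = (25 * 18 + 13) mod 26 = 463 mod 26 = 21.
Step 3: Convert 21 back to letter: V.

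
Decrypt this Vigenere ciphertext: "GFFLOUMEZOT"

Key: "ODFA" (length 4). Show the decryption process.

Step 1: Key 'ODFA' has length 4. Extended key: ODFAODFAODF
Step 2: Decrypt each position:
  G(6) - O(14) = 18 = S
  F(5) - D(3) = 2 = C
  F(5) - F(5) = 0 = A
  L(11) - A(0) = 11 = L
  O(14) - O(14) = 0 = A
  U(20) - D(3) = 17 = R
  M(12) - F(5) = 7 = H
  E(4) - A(0) = 4 = E
  Z(25) - O(14) = 11 = L
  O(14) - D(3) = 11 = L
  T(19) - F(5) = 14 = O
Plaintext: SCALARHELLO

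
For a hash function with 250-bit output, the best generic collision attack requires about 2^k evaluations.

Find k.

Step 1: The hash has a 250-bit output.
Step 2: Collision resistance means it should be infeasible to find any x != y with h(x) = h(y).
By the birthday bound, a generic collision search succeeds after about sqrt(2^250) = 2^(250/2) = 2^125 evaluations.
Step 3: Security level = 125 bits.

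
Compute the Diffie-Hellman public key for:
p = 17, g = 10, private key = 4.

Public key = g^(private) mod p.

Step 1: A = g^a mod p = 10^4 mod 17.
  10^1 mod 17 = 10
  10^2 mod 17 = (10 * 10) mod 17 = 15
  10^3 mod 17 = (15 * 10) mod 17 = 14
  10^4 mod 17 = (14 * 10) mod 17 = 4
Result: A = 4.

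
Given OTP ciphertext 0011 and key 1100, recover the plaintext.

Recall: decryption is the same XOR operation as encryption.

Step 1: XOR ciphertext with key:
  Ciphertext: 0011
  Key:        1100
  XOR:        1111
Step 2: Plaintext = 1111 = 15 in decimal.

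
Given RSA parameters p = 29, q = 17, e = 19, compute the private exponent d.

Step 1: n = 29 * 17 = 493.
Step 2: phi(n) = 28 * 16 = 448.
Step 3: Find d such that 19 * d = 1 (mod 448).
Step 4: d = 19^(-1) mod 448 = 283.
Verification: 19 * 283 = 5377 = 12 * 448 + 1.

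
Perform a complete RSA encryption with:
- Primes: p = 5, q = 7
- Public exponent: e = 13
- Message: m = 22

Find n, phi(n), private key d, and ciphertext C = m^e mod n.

Step 1: n = 5 * 7 = 35.
Step 2: phi(n) = (5-1)(7-1) = 4 * 6 = 24.
Step 3: Find d = 13^(-1) mod 24 = 13.
  Verify: 13 * 13 = 169 = 1 (mod 24).
Step 4: C = 22^13 mod 35 = 22.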